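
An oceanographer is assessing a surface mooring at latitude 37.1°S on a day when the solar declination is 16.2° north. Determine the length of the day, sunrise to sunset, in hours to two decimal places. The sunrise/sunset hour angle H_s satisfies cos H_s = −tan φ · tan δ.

cos H_s = −tan(-37.1°) · tan(16.2°) = 0.2197, so H_s = arccos(0.2197) = 77.31°.
Day length = 2 H_s / 15° h⁻¹ = 154.62° / 15 = 10.308 h.

10.31 hours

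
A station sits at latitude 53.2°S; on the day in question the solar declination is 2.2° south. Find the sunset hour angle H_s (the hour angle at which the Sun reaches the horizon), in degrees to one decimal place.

−tan φ tan δ = −(-1.3367)(-0.0384) = -0.0513; H_s = arccos(-0.0513) = 92.94°.

92.9°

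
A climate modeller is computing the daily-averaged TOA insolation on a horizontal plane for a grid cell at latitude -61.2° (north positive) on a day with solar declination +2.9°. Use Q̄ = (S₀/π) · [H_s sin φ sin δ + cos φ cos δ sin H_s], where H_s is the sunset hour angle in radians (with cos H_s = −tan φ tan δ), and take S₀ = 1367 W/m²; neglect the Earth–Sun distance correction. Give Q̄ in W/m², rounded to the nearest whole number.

180 W/m²

−tan φ tan δ = −(-1.8190)(0.0507) = 0.0922; H_s = arccos(0.0922) = 84.71°. In radians, H_s = 1.4785.
H_s sin φ sin δ = 1.4785 × -0.8763 × 0.0506 = -0.0656.
cos φ cos δ sin H_s = 0.4818 × 0.9987 × 0.9957 = 0.4791.
Q̄ = (1367/π) × (-0.0656 + 0.4791) = 435.13 × 0.4135 = 179.93 W/m².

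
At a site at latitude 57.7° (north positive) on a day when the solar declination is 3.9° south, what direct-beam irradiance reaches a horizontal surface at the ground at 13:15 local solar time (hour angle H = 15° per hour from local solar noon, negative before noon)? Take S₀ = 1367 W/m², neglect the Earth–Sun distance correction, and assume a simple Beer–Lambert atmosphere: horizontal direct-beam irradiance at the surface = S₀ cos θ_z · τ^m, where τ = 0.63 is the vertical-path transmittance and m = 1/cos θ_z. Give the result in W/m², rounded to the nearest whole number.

Hour angle H = 15° × (13.25 − 12) = 18.75°.
cos θ_z = sin(57.7°) sin(-3.9°) + cos(57.7°) cos(-3.9°) cos(18.75°) = -0.0575 + 0.5048 = 0.4473.
Air mass m = 1/cos θ_z = 1/0.4473 = 2.236; τ^m = 0.63^2.236 = 0.3559.
Surface direct beam = 1367 × 0.4473 × 0.3559 = 217.62 W/m².

218 W/m²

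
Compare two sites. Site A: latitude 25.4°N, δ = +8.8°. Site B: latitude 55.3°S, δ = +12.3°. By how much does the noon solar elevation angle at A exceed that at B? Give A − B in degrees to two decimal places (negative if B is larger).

A: 90° − |25.4 − (8.8)| = 73.40°.
B: 90° − |-55.3 − (12.3)| = 22.40°.
A − B = 73.40 − 22.40 = 51.00°.

+51.00°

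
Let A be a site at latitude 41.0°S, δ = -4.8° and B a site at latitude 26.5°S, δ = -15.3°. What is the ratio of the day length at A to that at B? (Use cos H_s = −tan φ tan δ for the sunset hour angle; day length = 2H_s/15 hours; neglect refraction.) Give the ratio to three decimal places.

A: H_s = arccos(−tan -41.0° · tan -4.8°) = 94.19°, so 2H_s/15 = 12.5587 h.
B: H_s = arccos(−tan -26.5° · tan -15.3°) = 97.84°, so 2H_s/15 = 13.0453 h.
Ratio A/B = 12.5587 / 13.0453 = 0.9627.

0.963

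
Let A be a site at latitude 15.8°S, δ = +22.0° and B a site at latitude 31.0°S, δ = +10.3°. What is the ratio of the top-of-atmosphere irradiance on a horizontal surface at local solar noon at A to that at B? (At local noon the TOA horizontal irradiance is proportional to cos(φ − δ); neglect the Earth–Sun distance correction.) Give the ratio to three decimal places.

1.052

A: cos θ_z = cos(-15.8° − (22.0°)) = 0.7902.
B: cos θ_z = cos(-31.0° − (10.3°)) = 0.7513.
Ratio A/B = 0.7902 / 0.7513 = 1.0518.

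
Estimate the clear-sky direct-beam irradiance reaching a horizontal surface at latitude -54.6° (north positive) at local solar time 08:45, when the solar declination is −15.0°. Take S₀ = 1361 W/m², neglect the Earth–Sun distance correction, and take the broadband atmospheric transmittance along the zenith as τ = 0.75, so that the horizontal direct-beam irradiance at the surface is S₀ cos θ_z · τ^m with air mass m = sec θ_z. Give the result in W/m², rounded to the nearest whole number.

Hour angle H = 15° × (8.75 − 12) = -48.75°.
cos θ_z = sin(-54.6°) sin(-15.0°) + cos(-54.6°) cos(-15.0°) cos(-48.75°) = 0.2110 + 0.3689 = 0.5799.
Air mass m = 1/cos θ_z = 1/0.5799 = 1.724; τ^m = 0.75^1.724 = 0.6090.
Surface direct beam = 1361 × 0.5799 × 0.6090 = 480.65 W/m².

481 W/m²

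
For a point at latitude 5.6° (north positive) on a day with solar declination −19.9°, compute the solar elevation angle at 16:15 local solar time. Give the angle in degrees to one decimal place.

22.4°

Hour angle H = 15° × (16.25 − 12) = 63.75°.
cos θ_z = sin(5.6°) sin(-19.9°) + cos(5.6°) cos(-19.9°) cos(63.75°) = -0.0332 + 0.4139 = 0.3807.
θ_z = arccos(0.3807) = 67.62°, so the elevation is 90° − 67.62° = 22.38°.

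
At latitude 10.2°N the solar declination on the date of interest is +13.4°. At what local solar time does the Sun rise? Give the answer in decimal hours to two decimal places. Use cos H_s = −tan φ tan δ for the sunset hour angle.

5.84 h

The sunset hour angle satisfies cos H_s = −tan φ tan δ = -0.0429, giving H_s = 92.46°.
Sunrise is at 12 − H_s/15 = 12 − 6.164 = 5.836 h local solar time.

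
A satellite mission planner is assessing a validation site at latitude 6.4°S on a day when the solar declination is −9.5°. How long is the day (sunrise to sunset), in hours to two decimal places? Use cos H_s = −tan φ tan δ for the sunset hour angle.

12.14 hours

−tan φ tan δ = −(-0.1122)(-0.1673) = -0.0188; H_s = arccos(-0.0188) = 91.08°.
Day length = 2 H_s / 15° h⁻¹ = 182.16° / 15 = 12.144 h.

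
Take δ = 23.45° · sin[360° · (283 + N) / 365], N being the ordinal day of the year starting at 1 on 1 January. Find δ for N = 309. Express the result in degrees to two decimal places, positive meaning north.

-16.26°

360 × (283 + 309) / 365 = 583.890°; sin(583.890°) = -0.6933.
δ = 23.45 × -0.6933 = -16.258° ≈ -16.26°.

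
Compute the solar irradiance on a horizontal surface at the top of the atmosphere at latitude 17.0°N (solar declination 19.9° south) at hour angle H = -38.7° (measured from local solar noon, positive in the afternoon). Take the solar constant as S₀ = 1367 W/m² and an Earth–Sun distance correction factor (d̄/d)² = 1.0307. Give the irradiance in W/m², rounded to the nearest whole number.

With φ = 17.0°, δ = -19.9°, H = -38.70°: sin φ sin δ = -0.0995, cos φ cos δ cos H = 0.7018, so cos θ_z = 0.6023.
Top-of-atmosphere irradiance = S₀ (d̄/d)² cos θ_z = 1367 × 1.0307 × 0.6023 = 848.62 W/m².

849 W/m²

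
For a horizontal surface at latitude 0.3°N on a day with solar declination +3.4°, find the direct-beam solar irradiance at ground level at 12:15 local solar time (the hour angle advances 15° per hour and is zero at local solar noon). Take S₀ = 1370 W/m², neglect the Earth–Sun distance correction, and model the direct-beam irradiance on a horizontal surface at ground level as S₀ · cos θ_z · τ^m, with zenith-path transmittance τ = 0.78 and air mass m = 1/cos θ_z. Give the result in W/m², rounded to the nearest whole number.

Hour angle H = 15° × (12.25 − 12) = 3.75°.
cos θ_z = sin(0.3°) sin(3.4°) + cos(0.3°) cos(3.4°) cos(3.75°) = 0.0003 + 0.9961 = 0.9964.
Air mass m = 1/cos θ_z = 1/0.9964 = 1.004; τ^m = 0.78^1.004 = 0.7792.
Surface direct beam = 1370 × 0.9964 × 0.7792 = 1063.66 W/m².

1064 W/m²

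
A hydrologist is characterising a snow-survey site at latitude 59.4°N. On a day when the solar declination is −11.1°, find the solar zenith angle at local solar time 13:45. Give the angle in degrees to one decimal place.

Hour angle H = 15° × (13.75 − 12) = 26.25°.
With φ = 59.4°, δ = -11.1°, H = 26.25°: sin φ sin δ = -0.1657, cos φ cos δ cos H = 0.4480, so cos θ_z = 0.2823.
θ_z = arccos(0.2823) = 73.60°.

73.6°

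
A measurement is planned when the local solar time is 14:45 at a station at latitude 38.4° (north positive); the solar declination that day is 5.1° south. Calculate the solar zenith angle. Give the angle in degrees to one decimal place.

57.9°

Hour angle H = 15° × (14.75 − 12) = 41.25°.
cos θ_z = sin φ sin δ + cos φ cos δ cos H = (0.6211)(-0.0889) + (0.7837)(0.9960)(0.7518) = 0.5316.
θ_z = arccos(0.5316) = 57.89°.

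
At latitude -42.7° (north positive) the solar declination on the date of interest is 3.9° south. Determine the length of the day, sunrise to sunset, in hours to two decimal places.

12.48 hours

cos H_s = −tan(-42.7°) · tan(-3.9°) = -0.0629, so H_s = arccos(-0.0629) = 93.61°.
Day length = 2 H_s / 15° h⁻¹ = 187.22° / 15 = 12.481 h.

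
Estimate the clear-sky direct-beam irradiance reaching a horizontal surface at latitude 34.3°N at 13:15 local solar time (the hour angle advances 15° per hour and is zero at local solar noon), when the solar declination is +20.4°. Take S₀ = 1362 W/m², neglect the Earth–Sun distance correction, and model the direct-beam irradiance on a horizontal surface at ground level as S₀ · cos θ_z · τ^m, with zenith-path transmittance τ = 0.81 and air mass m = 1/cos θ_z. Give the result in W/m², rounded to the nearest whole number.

Hour angle H = 15° × (13.25 − 12) = 18.75°.
cos θ_z = sin φ sin δ + cos φ cos δ cos H = (0.5635)(0.3486) + (0.8261)(0.9373)(0.9469) = 0.9296.
Air mass m = 1/cos θ_z = 1/0.9296 = 1.076; τ^m = 0.81^1.076 = 0.7971.
Surface direct beam = 1362 × 0.9296 × 0.7971 = 1009.22 W/m².

1009 W/m²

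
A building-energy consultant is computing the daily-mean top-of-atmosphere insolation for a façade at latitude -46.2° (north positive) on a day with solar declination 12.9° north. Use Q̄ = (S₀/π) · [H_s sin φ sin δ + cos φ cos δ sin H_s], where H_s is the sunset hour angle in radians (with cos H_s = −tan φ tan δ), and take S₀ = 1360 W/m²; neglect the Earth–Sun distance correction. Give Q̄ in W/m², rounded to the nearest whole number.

191 W/m²

The sunset hour angle satisfies cos H_s = −tan φ tan δ = 0.2388, giving H_s = 76.18°. In radians, H_s = 1.3296.
H_s sin φ sin δ = 1.3296 × -0.7218 × 0.2233 = -0.2143.
cos φ cos δ sin H_s = 0.6921 × 0.9748 × 0.9711 = 0.6552.
Q̄ = (1360/π) × (-0.2143 + 0.6552) = 432.90 × 0.4409 = 190.87 W/m².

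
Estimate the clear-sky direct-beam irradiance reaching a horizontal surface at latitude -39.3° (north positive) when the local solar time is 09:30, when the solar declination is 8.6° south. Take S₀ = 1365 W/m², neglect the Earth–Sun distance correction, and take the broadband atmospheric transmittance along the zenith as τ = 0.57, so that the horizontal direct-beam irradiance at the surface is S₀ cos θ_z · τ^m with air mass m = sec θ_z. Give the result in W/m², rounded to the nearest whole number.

430 W/m²

Hour angle H = 15° × (9.5 − 12) = -37.50°.
cos θ_z = sin φ sin δ + cos φ cos δ cos H = (-0.6334)(-0.1495) + (0.7738)(0.9888)(0.7934) = 0.7018.
Air mass m = 1/cos θ_z = 1/0.7018 = 1.425; τ^m = 0.57^1.425 = 0.4489.
Surface direct beam = 1365 × 0.7018 × 0.4489 = 430.03 W/m².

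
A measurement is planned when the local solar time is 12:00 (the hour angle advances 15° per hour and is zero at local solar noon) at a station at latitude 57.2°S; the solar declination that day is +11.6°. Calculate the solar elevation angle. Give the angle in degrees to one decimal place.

Hour angle H = 15° × (12 − 12) = 0.00°.
With φ = -57.2°, δ = 11.6°, H = 0.00°: sin φ sin δ = -0.1690, cos φ cos δ cos H = 0.5306, so cos θ_z = 0.3616.
θ_z = arccos(0.3616) = 68.80°, so the elevation is 90° − 68.80° = 21.20°.

21.2°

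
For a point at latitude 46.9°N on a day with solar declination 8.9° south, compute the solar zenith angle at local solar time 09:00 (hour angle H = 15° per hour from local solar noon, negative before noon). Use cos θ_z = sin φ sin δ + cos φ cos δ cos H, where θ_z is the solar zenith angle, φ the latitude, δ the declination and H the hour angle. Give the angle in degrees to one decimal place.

68.6°

Hour angle H = 15° × (9 − 12) = -45.00°.
cos θ_z = sin φ sin δ + cos φ cos δ cos H = (0.7302)(-0.1547) + (0.6833)(0.9880)(0.7071) = 0.3644.
θ_z = arccos(0.3644) = 68.63°.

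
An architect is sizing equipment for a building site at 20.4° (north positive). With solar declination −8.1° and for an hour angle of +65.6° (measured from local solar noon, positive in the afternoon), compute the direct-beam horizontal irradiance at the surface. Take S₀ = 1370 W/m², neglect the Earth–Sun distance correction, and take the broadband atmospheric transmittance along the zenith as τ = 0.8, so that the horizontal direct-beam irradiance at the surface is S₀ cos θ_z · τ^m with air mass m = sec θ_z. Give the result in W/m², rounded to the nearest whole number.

cos θ_z = sin φ sin δ + cos φ cos δ cos H = (0.3486)(-0.1409) + (0.9373)(0.9900)(0.4131) = 0.3342.
Air mass m = 1/cos θ_z = 1/0.3342 = 2.992; τ^m = 0.8^2.992 = 0.5129.
Surface direct beam = 1370 × 0.3342 × 0.5129 = 234.83 W/m².

235 W/m²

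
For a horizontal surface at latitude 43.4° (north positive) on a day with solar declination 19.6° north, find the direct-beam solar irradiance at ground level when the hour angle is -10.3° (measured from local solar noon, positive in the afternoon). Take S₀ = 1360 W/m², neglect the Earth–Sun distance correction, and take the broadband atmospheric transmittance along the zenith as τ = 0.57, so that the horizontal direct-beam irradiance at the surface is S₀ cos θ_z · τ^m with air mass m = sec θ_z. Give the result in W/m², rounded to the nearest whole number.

660 W/m²

cos θ_z = sin φ sin δ + cos φ cos δ cos H = (0.6871)(0.3355) + (0.7266)(0.9421)(0.9839) = 0.9040.
Air mass m = 1/cos θ_z = 1/0.9040 = 1.106; τ^m = 0.57^1.106 = 0.5370.
Surface direct beam = 1360 × 0.9040 × 0.5370 = 660.21 W/m².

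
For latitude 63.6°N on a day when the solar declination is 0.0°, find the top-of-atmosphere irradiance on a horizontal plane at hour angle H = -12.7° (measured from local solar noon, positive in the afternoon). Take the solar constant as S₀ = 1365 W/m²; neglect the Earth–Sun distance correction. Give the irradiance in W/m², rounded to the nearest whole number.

592 W/m²

With φ = 63.6°, δ = 0.0°, H = -12.70°: sin φ sin δ = 0.0000, cos φ cos δ cos H = 0.4338, so cos θ_z = 0.4338.
Top-of-atmosphere irradiance = S₀ cos θ_z = 1365 × 0.4338 = 592.14 W/m².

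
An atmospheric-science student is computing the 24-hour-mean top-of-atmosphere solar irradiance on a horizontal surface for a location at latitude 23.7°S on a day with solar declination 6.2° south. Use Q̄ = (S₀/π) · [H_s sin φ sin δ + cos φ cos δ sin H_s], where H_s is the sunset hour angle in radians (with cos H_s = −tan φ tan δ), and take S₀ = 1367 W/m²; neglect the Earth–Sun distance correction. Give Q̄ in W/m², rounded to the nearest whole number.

The sunset hour angle satisfies cos H_s = −tan φ tan δ = -0.0477, giving H_s = 92.73°. In radians, H_s = 1.6184.
H_s sin φ sin δ = 1.6184 × -0.4019 × -0.1080 = 0.0702.
cos φ cos δ sin H_s = 0.9157 × 0.9942 × 0.9989 = 0.9094.
Q̄ = (1367/π) × (0.0702 + 0.9094) = 435.13 × 0.9796 = 426.25 W/m².

426 W/m²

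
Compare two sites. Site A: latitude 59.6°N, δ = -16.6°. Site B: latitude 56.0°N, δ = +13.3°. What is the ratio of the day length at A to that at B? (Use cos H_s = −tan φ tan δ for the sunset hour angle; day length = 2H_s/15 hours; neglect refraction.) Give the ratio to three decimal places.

0.538

A: H_s = arccos(−tan 59.6° · tan -16.6°) = 59.46°, so 2H_s/15 = 7.9280 h.
B: H_s = arccos(−tan 56.0° · tan 13.3°) = 110.52°, so 2H_s/15 = 14.7360 h.
Ratio A/B = 7.9280 / 14.7360 = 0.5380.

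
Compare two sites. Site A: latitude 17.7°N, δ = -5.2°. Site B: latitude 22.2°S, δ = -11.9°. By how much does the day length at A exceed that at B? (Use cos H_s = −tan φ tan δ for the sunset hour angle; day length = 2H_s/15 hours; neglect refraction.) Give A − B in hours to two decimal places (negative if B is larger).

-0.88 h

A: H_s = arccos(−tan 17.7° · tan -5.2°) = 88.34°, so 2H_s/15 = 11.7787 h.
B: H_s = arccos(−tan -22.2° · tan -11.9°) = 94.93°, so 2H_s/15 = 12.6573 h.
A − B = 11.7787 − 12.6573 = -0.8786 h.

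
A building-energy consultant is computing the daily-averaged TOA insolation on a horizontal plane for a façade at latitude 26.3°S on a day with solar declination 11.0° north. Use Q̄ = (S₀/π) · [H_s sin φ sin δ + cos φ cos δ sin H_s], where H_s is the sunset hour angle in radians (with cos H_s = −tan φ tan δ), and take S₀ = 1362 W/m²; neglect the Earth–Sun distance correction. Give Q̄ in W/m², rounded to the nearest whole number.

326 W/m²

The sunset hour angle satisfies cos H_s = −tan φ tan δ = 0.0961, giving H_s = 84.49°. In radians, H_s = 1.4746.
H_s sin φ sin δ = 1.4746 × -0.4431 × 0.1908 = -0.1247.
cos φ cos δ sin H_s = 0.8965 × 0.9816 × 0.9954 = 0.8760.
Q̄ = (1362/π) × (-0.1247 + 0.8760) = 433.54 × 0.7513 = 325.72 W/m².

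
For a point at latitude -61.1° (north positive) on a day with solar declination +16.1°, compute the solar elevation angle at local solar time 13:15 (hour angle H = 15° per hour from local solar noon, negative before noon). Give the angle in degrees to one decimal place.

Hour angle H = 15° × (13.25 − 12) = 18.75°.
cos θ_z = sin φ sin δ + cos φ cos δ cos H = (-0.8755)(0.2773) + (0.4833)(0.9608)(0.9469) = 0.1969.
θ_z = arccos(0.1969) = 78.64°, so the elevation is 90° − 78.64° = 11.36°.

11.4°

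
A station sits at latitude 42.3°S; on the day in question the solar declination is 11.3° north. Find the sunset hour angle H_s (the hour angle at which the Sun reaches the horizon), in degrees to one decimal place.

79.5°

The sunset hour angle satisfies cos H_s = −tan φ tan δ = 0.1818, giving H_s = 79.53°.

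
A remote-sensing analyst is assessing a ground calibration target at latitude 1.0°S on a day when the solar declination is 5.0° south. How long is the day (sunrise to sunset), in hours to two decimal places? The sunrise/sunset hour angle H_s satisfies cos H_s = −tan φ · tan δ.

The sunset hour angle satisfies cos H_s = −tan φ tan δ = -0.0015, giving H_s = 90.09°.
Day length = 2 H_s / 15° h⁻¹ = 180.18° / 15 = 12.012 h.

12.01 hours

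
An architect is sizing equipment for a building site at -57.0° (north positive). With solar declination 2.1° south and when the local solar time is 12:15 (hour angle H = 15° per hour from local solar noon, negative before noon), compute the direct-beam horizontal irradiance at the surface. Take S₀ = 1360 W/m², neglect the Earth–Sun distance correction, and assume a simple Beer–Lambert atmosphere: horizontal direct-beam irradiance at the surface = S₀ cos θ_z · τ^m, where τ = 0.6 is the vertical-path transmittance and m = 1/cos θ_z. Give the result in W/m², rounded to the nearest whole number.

Hour angle H = 15° × (12.25 − 12) = 3.75°.
cos θ_z = sin φ sin δ + cos φ cos δ cos H = (-0.8387)(-0.0366) + (0.5446)(0.9993)(0.9979) = 0.5738.
Air mass m = 1/cos θ_z = 1/0.5738 = 1.743; τ^m = 0.6^1.743 = 0.4105.
Surface direct beam = 1360 × 0.5738 × 0.4105 = 320.34 W/m².

320 W/m²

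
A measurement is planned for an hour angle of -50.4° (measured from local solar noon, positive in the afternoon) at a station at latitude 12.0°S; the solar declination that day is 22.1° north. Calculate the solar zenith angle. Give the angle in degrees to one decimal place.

With φ = -12.0°, δ = 22.1°, H = -50.40°: sin φ sin δ = -0.0782, cos φ cos δ cos H = 0.5777, so cos θ_z = 0.4995.
θ_z = arccos(0.4995) = 60.03°.

60.0°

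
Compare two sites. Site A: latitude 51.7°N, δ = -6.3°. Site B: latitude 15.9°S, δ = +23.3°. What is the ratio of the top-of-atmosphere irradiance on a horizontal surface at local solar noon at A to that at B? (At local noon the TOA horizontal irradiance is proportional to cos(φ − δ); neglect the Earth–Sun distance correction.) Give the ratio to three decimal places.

A: cos θ_z = cos(51.7° − (-6.3°)) = 0.5299.
B: cos θ_z = cos(-15.9° − (23.3°)) = 0.7749.
Ratio A/B = 0.5299 / 0.7749 = 0.6838.

0.684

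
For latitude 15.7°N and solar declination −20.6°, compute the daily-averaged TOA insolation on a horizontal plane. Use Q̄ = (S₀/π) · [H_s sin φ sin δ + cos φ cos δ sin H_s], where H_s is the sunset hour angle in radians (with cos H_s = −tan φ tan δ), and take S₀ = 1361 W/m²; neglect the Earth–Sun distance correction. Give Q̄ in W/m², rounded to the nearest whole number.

The sunset hour angle satisfies cos H_s = −tan φ tan δ = 0.1057, giving H_s = 83.93°. In radians, H_s = 1.4649.
H_s sin φ sin δ = 1.4649 × 0.2706 × -0.3518 = -0.1395.
cos φ cos δ sin H_s = 0.9627 × 0.9361 × 0.9944 = 0.8961.
Q̄ = (1361/π) × (-0.1395 + 0.8961) = 433.22 × 0.7566 = 327.77 W/m².

328 W/m²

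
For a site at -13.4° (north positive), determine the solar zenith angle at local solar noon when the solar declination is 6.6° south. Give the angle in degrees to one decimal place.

6.8°

At local solar noon the hour angle is zero, so the zenith angle is |φ − δ| = |-13.4° − (-6.6°)| = 6.8°.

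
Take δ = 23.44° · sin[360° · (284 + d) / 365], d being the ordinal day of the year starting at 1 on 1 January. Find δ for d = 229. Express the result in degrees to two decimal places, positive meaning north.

+13.12°

360 × (284 + 229) / 365 = 505.973°; sin(505.973°) = 0.5596.
δ = 23.44 × 0.5596 = 13.117° ≈ +13.12°.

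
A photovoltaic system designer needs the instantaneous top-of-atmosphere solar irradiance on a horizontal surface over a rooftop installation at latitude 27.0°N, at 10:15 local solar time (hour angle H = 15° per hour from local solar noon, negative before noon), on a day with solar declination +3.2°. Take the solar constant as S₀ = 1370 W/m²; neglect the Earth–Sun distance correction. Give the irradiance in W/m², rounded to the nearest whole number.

Hour angle H = 15° × (10.25 − 12) = -26.25°.
cos θ_z = sin(27.0°) sin(3.2°) + cos(27.0°) cos(3.2°) cos(-26.25°) = 0.0253 + 0.7979 = 0.8232.
Top-of-atmosphere irradiance = S₀ cos θ_z = 1370 × 0.8232 = 1127.78 W/m².

1128 W/m²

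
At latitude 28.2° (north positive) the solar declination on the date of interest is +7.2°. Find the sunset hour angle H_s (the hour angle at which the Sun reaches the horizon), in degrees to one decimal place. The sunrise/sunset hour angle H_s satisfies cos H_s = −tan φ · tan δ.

−tan φ tan δ = −(0.5362)(0.1263) = -0.0677; H_s = arccos(-0.0677) = 93.88°.

93.9°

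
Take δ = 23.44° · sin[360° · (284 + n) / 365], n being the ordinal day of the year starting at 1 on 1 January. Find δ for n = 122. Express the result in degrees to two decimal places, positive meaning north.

360 × (284 + 122) / 365 = 400.438°; sin(400.438°) = 0.6486.
δ = 23.44 × 0.6486 = 15.203° ≈ +15.20°.

+15.20°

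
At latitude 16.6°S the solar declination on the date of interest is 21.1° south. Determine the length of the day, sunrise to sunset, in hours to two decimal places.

12.88 hours

−tan φ tan δ = −(-0.2981)(-0.3859) = -0.1150; H_s = arccos(-0.1150) = 96.60°.
Day length = 2 H_s / 15° h⁻¹ = 193.20° / 15 = 12.880 h.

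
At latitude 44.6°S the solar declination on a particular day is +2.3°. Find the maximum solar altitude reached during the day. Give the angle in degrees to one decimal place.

At local solar noon the hour angle is zero, so the elevation is 90° − |φ − δ| = 90° − |-44.6° − (2.3°)| = 90° − 46.9° = 43.1°.

43.1°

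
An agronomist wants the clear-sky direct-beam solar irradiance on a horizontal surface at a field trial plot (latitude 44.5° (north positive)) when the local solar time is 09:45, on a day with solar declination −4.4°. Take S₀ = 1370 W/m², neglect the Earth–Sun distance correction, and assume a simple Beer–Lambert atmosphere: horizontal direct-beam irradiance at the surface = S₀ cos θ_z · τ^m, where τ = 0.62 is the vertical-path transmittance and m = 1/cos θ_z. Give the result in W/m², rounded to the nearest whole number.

Hour angle H = 15° × (9.75 − 12) = -33.75°.
With φ = 44.5°, δ = -4.4°, H = -33.75°: sin φ sin δ = -0.0538, cos φ cos δ cos H = 0.5913, so cos θ_z = 0.5375.
Air mass m = 1/cos θ_z = 1/0.5375 = 1.860; τ^m = 0.62^1.860 = 0.4110.
Surface direct beam = 1370 × 0.5375 × 0.4110 = 302.65 W/m².

303 W/m²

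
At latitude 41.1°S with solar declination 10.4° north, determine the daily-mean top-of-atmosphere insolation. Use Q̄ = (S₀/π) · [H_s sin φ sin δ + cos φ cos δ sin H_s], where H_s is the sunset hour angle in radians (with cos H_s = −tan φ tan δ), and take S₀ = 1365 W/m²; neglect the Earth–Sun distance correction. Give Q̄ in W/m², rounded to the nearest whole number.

245 W/m²

The sunset hour angle satisfies cos H_s = −tan φ tan δ = 0.1601, giving H_s = 80.79°. In radians, H_s = 1.4101.
H_s sin φ sin δ = 1.4101 × -0.6574 × 0.1805 = -0.1673.
cos φ cos δ sin H_s = 0.7536 × 0.9836 × 0.9871 = 0.7317.
Q̄ = (1365/π) × (-0.1673 + 0.7317) = 434.49 × 0.5644 = 245.23 W/m².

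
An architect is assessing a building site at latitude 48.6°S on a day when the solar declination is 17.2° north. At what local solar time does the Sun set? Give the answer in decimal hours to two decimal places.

16.63 h

−tan φ tan δ = −(-1.1343)(0.3096) = 0.3512; H_s = arccos(0.3512) = 69.44°.
Sunset is at 12 + H_s/15 = 12 + 4.629 = 16.629 h local solar time.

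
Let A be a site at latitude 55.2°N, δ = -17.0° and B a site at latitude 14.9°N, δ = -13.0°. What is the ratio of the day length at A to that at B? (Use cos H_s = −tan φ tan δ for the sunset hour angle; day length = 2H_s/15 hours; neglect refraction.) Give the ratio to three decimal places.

A: H_s = arccos(−tan 55.2° · tan -17.0°) = 63.90°, so 2H_s/15 = 8.5200 h.
B: H_s = arccos(−tan 14.9° · tan -13.0°) = 86.48°, so 2H_s/15 = 11.5307 h.
Ratio A/B = 8.5200 / 11.5307 = 0.7389.

0.739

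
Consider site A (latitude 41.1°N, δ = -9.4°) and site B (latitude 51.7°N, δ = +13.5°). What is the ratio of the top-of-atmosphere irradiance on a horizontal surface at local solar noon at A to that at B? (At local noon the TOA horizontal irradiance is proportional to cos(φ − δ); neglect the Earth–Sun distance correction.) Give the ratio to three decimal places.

A: cos θ_z = cos(41.1° − (-9.4°)) = 0.6361.
B: cos θ_z = cos(51.7° − (13.5°)) = 0.7859.
Ratio A/B = 0.6361 / 0.7859 = 0.8094.

0.809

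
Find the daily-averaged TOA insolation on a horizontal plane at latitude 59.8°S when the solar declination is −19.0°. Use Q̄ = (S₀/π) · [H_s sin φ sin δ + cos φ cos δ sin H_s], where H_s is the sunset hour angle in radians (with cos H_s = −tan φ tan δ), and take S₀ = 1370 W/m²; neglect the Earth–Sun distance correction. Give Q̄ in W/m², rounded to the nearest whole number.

438 W/m²

The sunset hour angle satisfies cos H_s = −tan φ tan δ = -0.5916, giving H_s = 126.27°. In radians, H_s = 2.2038.
H_s sin φ sin δ = 2.2038 × -0.8643 × -0.3256 = 0.6202.
cos φ cos δ sin H_s = 0.5030 × 0.9455 × 0.8063 = 0.3835.
Q̄ = (1370/π) × (0.6202 + 0.3835) = 436.08 × 1.0037 = 437.69 W/m².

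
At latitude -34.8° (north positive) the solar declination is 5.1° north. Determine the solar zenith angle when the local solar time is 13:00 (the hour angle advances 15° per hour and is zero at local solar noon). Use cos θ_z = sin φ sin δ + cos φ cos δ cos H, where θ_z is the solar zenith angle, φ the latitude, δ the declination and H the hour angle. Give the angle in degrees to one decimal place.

Hour angle H = 15° × (13 − 12) = 15.00°.
cos θ_z = sin φ sin δ + cos φ cos δ cos H = (-0.5707)(0.0889) + (0.8211)(0.9960)(0.9659) = 0.7392.
θ_z = arccos(0.7392) = 42.34°.

42.3°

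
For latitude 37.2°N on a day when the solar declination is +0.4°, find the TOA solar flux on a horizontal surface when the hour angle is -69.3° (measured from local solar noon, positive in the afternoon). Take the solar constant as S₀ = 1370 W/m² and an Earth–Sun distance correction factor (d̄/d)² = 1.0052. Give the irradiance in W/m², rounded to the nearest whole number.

394 W/m²

cos θ_z = sin φ sin δ + cos φ cos δ cos H = (0.6046)(0.0070) + (0.7965)(1.0000)(0.3535) = 0.2858.
Top-of-atmosphere irradiance = S₀ (d̄/d)² cos θ_z = 1370 × 1.0052 × 0.2858 = 393.58 W/m².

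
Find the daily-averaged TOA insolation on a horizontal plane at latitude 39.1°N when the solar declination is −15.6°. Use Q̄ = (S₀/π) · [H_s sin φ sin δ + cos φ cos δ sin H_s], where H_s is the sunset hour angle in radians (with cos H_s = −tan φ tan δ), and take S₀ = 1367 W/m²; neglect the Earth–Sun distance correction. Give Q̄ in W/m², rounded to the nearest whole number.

218 W/m²

cos H_s = −tan(39.1°) · tan(-15.6°) = 0.2269, so H_s = arccos(0.2269) = 76.89°. In radians, H_s = 1.3420.
H_s sin φ sin δ = 1.3420 × 0.6307 × -0.2689 = -0.2276.
cos φ cos δ sin H_s = 0.7760 × 0.9632 × 0.9739 = 0.7279.
Q̄ = (1367/π) × (-0.2276 + 0.7279) = 435.13 × 0.5003 = 217.70 W/m².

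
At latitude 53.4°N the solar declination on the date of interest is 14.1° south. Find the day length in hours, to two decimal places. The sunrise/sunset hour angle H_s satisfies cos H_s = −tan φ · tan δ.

−tan φ tan δ = −(1.3465)(-0.2512) = 0.3382; H_s = arccos(0.3382) = 70.23°.
Day length = 2 H_s / 15° h⁻¹ = 140.46° / 15 = 9.364 h.

9.36 hours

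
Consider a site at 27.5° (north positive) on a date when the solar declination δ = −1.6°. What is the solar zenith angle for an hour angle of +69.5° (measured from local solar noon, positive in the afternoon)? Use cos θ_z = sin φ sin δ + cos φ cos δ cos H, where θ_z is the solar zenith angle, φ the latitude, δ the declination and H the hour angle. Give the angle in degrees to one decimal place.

72.7°

With φ = 27.5°, δ = -1.6°, H = 69.50°: sin φ sin δ = -0.0129, cos φ cos δ cos H = 0.3105, so cos θ_z = 0.2976.
θ_z = arccos(0.2976) = 72.69°.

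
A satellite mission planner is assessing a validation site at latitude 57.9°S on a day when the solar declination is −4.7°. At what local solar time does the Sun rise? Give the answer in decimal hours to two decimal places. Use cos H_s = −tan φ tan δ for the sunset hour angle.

5.50 h

cos H_s = −tan(-57.9°) · tan(-4.7°) = -0.1311, so H_s = arccos(-0.1311) = 97.53°.
Sunrise is at 12 − H_s/15 = 12 − 6.502 = 5.498 h local solar time.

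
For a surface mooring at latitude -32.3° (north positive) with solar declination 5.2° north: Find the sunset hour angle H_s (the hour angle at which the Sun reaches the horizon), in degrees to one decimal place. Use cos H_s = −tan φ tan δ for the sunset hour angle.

The sunset hour angle satisfies cos H_s = −tan φ tan δ = 0.0575, giving H_s = 86.70°.

86.7°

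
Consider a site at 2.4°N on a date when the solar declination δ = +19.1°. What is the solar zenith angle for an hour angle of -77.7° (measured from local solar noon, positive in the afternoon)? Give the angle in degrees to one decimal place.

77.6°

cos θ_z = sin(2.4°) sin(19.1°) + cos(2.4°) cos(19.1°) cos(-77.70°) = 0.0137 + 0.2011 = 0.2148.
θ_z = arccos(0.2148) = 77.60°.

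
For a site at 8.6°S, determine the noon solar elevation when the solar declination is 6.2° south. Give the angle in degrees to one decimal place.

At local solar noon the hour angle is zero, so the elevation is 90° − |φ − δ| = 90° − |-8.6° − (-6.2°)| = 90° − 2.4° = 87.6°.

87.6°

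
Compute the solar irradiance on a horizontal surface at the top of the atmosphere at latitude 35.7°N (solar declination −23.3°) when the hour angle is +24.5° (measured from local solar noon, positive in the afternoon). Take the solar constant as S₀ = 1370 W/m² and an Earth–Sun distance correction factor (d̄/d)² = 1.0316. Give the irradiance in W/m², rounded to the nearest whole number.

cos θ_z = sin φ sin δ + cos φ cos δ cos H = (0.5835)(-0.3955) + (0.8121)(0.9184)(0.9100) = 0.4479.
Top-of-atmosphere irradiance = S₀ (d̄/d)² cos θ_z = 1370 × 1.0316 × 0.4479 = 633.01 W/m².

633 W/m²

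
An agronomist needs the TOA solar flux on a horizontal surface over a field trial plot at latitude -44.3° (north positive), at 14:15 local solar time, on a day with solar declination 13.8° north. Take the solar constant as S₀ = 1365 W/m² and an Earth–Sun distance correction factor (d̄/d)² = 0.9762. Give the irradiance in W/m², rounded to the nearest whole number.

Hour angle H = 15° × (14.25 − 12) = 33.75°.
With φ = -44.3°, δ = 13.8°, H = 33.75°: sin φ sin δ = -0.1666, cos φ cos δ cos H = 0.5779, so cos θ_z = 0.4113.
Top-of-atmosphere irradiance = S₀ (d̄/d)² cos θ_z = 1365 × 0.9762 × 0.4113 = 548.06 W/m².

548 W/m²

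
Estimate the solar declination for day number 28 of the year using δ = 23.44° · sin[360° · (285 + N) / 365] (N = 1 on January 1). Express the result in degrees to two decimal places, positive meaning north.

-18.29°

360 × (285 + 28) / 365 = 308.712°; sin(308.712°) = -0.7803.
δ = 23.44 × -0.7803 = -18.290° ≈ -18.29°.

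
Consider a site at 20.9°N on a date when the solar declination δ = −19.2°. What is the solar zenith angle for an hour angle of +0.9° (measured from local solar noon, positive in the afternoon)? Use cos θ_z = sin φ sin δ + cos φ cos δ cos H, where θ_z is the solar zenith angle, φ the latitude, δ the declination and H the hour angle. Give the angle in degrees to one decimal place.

cos θ_z = sin(20.9°) sin(-19.2°) + cos(20.9°) cos(-19.2°) cos(0.90°) = -0.1173 + 0.8821 = 0.7648.
θ_z = arccos(0.7648) = 40.11°.

40.1°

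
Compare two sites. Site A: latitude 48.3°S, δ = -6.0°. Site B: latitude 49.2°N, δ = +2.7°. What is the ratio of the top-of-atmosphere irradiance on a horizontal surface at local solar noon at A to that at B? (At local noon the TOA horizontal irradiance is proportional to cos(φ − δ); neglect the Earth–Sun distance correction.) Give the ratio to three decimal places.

1.074

A: cos θ_z = cos(-48.3° − (-6.0°)) = 0.7396.
B: cos θ_z = cos(49.2° − (2.7°)) = 0.6884.
Ratio A/B = 0.7396 / 0.6884 = 1.0744.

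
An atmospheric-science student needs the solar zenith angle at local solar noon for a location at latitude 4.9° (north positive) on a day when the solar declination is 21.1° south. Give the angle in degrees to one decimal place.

26.0°

At local solar noon the hour angle is zero, so the zenith angle is |φ − δ| = |4.9° − (-21.1°)| = 26.0°.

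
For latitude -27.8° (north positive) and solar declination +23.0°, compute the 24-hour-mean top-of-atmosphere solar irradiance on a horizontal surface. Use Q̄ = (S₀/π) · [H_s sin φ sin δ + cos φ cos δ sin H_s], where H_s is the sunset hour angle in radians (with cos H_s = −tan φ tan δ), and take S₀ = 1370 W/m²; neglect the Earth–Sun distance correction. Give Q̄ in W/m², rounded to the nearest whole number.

cos H_s = −tan(-27.8°) · tan(23.0°) = 0.2238, so H_s = arccos(0.2238) = 77.07°. In radians, H_s = 1.3451.
H_s sin φ sin δ = 1.3451 × -0.4664 × 0.3907 = -0.2451.
cos φ cos δ sin H_s = 0.8846 × 0.9205 × 0.9746 = 0.7936.
Q̄ = (1370/π) × (-0.2451 + 0.7936) = 436.08 × 0.5485 = 239.19 W/m².

239 W/m²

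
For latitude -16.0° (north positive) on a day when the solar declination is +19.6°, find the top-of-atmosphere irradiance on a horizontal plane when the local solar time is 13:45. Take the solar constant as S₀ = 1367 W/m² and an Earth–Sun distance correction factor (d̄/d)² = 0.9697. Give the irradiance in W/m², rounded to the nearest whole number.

954 W/m²

Hour angle H = 15° × (13.75 − 12) = 26.25°.
cos θ_z = sin φ sin δ + cos φ cos δ cos H = (-0.2756)(0.3355) + (0.9613)(0.9421)(0.8969) = 0.7198.
Top-of-atmosphere irradiance = S₀ (d̄/d)² cos θ_z = 1367 × 0.9697 × 0.7198 = 954.15 W/m².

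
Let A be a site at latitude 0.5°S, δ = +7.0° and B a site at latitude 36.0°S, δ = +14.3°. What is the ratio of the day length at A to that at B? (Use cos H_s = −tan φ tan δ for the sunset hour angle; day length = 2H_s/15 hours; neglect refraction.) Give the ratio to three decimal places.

1.134

A: H_s = arccos(−tan -0.5° · tan 7.0°) = 89.94°, so 2H_s/15 = 11.9920 h.
B: H_s = arccos(−tan -36.0° · tan 14.3°) = 79.33°, so 2H_s/15 = 10.5773 h.
Ratio A/B = 11.9920 / 10.5773 = 1.1337.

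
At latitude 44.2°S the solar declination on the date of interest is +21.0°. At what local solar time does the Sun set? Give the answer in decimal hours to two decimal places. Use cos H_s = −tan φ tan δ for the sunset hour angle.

16.54 h

−tan φ tan δ = −(-0.9725)(0.3839) = 0.3733; H_s = arccos(0.3733) = 68.08°.
Sunset is at 12 + H_s/15 = 12 + 4.539 = 16.539 h local solar time.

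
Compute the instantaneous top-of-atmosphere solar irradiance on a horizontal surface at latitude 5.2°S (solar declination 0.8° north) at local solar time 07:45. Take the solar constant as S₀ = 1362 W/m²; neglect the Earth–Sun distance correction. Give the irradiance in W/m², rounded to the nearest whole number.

598 W/m²

Hour angle H = 15° × (7.75 − 12) = -63.75°.
With φ = -5.2°, δ = 0.8°, H = -63.75°: sin φ sin δ = -0.0013, cos φ cos δ cos H = 0.4404, so cos θ_z = 0.4391.
Top-of-atmosphere irradiance = S₀ cos θ_z = 1362 × 0.4391 = 598.05 W/m².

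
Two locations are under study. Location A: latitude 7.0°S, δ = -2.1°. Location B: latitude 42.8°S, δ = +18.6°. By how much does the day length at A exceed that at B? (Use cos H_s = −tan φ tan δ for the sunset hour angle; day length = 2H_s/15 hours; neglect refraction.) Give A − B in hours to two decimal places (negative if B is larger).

A: H_s = arccos(−tan -7.0° · tan -2.1°) = 90.26°, so 2H_s/15 = 12.0347 h.
B: H_s = arccos(−tan -42.8° · tan 18.6°) = 71.84°, so 2H_s/15 = 9.5787 h.
A − B = 12.0347 − 9.5787 = 2.4560 h.

+2.46 h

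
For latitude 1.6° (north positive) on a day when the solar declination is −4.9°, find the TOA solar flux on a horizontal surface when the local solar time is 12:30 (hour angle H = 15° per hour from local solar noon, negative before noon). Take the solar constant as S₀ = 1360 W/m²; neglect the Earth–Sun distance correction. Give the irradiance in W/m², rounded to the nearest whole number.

Hour angle H = 15° × (12.5 − 12) = 7.50°.
cos θ_z = sin(1.6°) sin(-4.9°) + cos(1.6°) cos(-4.9°) cos(7.50°) = -0.0024 + 0.9874 = 0.9850.
Top-of-atmosphere irradiance = S₀ cos θ_z = 1360 × 0.9850 = 1339.60 W/m².

1340 W/m²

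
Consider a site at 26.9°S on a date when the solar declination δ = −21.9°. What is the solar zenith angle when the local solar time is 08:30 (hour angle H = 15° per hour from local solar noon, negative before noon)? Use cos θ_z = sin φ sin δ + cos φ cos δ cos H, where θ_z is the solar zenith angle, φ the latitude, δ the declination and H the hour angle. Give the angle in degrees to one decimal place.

Hour angle H = 15° × (8.5 − 12) = -52.50°.
With φ = -26.9°, δ = -21.9°, H = -52.50°: sin φ sin δ = 0.1688, cos φ cos δ cos H = 0.5037, so cos θ_z = 0.6725.
θ_z = arccos(0.6725) = 47.74°.

47.7°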